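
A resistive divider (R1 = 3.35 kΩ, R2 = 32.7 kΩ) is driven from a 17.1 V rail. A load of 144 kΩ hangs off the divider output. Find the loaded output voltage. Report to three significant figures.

The load sits in parallel with R2: R2‖R_L = (32.7 × 144) / (32.7 + 144) = 26.65 kΩ.
V_out = 17.1 × 26.65 / (3.35 + 26.65) = 17.1 × 26.65/30.00 = 15.2 V.

V_out ≈ 15.2 V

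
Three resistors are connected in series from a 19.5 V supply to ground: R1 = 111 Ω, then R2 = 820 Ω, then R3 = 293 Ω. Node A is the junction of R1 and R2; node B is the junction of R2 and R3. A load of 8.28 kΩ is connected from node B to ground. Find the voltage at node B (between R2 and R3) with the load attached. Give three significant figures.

At node B, R3 is in parallel with the load: R3‖R_L = 283.0 Ω.
Below node A the resistance is R2 + (R3‖R_L) = 1103 Ω, so V_A = 19.5 × 1103/1214 = 17.72 V.
Then V_B = V_A × (R3‖R_L)/(R2 + R3‖R_L) = 17.72 × 283.0/1103 = 4.55 V.

V ≈ 4.55 V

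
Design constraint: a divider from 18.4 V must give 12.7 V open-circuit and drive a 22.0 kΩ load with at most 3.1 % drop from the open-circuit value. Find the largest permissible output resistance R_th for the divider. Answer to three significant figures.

Loading drop = R_th/(R_th + R_L) ≤ 0.0310, so R_th ≤ R_L · ε/(1−ε) = 22.0 kΩ × 0.0310/0.9690 = 704 Ω.
(Any R1, R2 with R2/(R1+R2) = 0.690 and R1‖R2 ≤ 704 Ω will meet the spec.)

R_th ≤ 704 Ω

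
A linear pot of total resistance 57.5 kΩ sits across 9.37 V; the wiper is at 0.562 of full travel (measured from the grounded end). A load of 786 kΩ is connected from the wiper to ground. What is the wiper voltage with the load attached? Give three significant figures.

The wiper splits the pot into (1−α)R = 25.18 kΩ above and αR = 32.32 kΩ below.
Lower section ‖ load = 31.04 kΩ.
V_wiper = 9.37 × 31.04/(25.18 + 31.04) = 5.17 V.

V ≈ 5.17 V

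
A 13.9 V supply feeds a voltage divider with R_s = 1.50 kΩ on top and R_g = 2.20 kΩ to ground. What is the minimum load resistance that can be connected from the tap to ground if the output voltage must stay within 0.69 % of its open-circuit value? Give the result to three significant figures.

Output resistance R_th = R_s‖R_g = (1500 × 2200)/3700 = 891.9 Ω.
The fractional drop is R_th/(R_th + R_L); requiring this ≤ 0.00690 gives R_L ≥ R_th(1/0.00690 − 1) = 891.9 × 143.9 = 128 kΩ.

R_L(min) ≈ 128 kΩ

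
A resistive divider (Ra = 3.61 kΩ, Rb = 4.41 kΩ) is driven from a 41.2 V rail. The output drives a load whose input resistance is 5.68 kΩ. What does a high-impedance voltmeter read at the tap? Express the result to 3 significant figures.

The load sits in parallel with Rb: Rb‖R_L = (4.41 × 5.68) / (4.41 + 5.68) = 2.483 kΩ.
V_out = 41.2 × 2.483 / (3.61 + 2.483) = 41.2 × 2.483/6.093 = 16.8 V.
(Unloaded it would have been 22.7 V.)

V_out ≈ 16.8 V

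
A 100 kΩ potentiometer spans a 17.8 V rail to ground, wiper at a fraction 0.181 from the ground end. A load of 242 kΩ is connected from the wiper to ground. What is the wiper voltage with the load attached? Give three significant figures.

The wiper splits the pot into (1−α)R = 81.90 kΩ above and αR = 18.10 kΩ below.
Lower section ‖ load = 16.84 kΩ.
V_wiper = 17.8 × 16.84/(81.90 + 16.84) = 3.04 V.

V ≈ 3.04 V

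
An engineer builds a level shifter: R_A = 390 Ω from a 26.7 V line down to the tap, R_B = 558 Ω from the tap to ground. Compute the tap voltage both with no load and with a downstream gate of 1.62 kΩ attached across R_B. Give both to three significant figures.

Open-circuit: V = 26.7 × 558/(390 + 558) = 15.7 V.
With the load, R_B becomes R_B‖R_L = 415.0 Ω, so V = 26.7 × 415.0/805.0 = 13.8 V.

Unloaded: 15.7 V; loaded: 13.8 V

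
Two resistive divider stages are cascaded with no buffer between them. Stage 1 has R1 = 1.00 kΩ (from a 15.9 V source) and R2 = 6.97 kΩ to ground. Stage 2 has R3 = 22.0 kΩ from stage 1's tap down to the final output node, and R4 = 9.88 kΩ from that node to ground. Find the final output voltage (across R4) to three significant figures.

Stage 2 presents R3+R4 = 31.88 kΩ as a load on stage 1's tap.
Stage 1's lower leg becomes R2‖(R3+R4) = 5.720 kΩ, so V_mid = 15.9 × 5.720/6.720 = 13.53 V.
Stage 2 is itself unloaded: V_out = V_mid × R4/(R3+R4) = 13.53 × 9.88/31.88 = 4.19 V.

V_out ≈ 4.19 V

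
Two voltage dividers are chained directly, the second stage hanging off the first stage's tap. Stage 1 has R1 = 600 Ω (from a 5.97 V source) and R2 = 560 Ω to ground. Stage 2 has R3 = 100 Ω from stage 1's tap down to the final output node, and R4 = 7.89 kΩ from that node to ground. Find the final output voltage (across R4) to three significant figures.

V_out ≈ 2.75 V

Stage 2 presents R3+R4 = 7990 Ω as a load on stage 1's tap.
Stage 1's lower leg becomes R2‖(R3+R4) = 523.3 Ω, so V_mid = 5.97 × 523.3/1123 = 2.781 V.
Stage 2 is itself unloaded: V_out = V_mid × R4/(R3+R4) = 2.781 × 7890/7990 = 2.75 V.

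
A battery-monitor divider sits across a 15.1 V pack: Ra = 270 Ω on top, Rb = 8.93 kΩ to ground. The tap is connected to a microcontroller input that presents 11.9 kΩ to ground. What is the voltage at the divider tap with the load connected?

V_out ≈ 14.3 V

The load sits in parallel with Rb: Rb‖R_L = (8930 × 11900) / (8930 + 11900) = 5102 Ω.
V_out = 15.1 × 5102 / (270 + 5102) = 15.1 × 5102/5372 = 14.3 V.
(Unloaded it would have been 14.7 V.)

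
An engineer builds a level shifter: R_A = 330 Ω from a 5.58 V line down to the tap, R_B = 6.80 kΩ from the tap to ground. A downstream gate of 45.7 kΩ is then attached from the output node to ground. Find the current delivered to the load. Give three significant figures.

I_L ≈ 0.116 mA

R_B‖R_L = 5919 Ω; V_out = 5.58 × 5919/6249 = 5.285 V.
I_L = V_out / R_L = 5.285 / 45.7 kΩ = 0.116 mA.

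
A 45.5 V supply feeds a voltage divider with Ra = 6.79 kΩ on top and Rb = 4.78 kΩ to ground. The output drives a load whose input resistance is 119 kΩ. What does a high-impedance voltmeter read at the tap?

V_out ≈ 18.4 V

The load sits in parallel with Rb: Rb‖R_L = (4.78 × 119) / (4.78 + 119) = 4.595 kΩ.
V_out = 45.5 × 4.595 / (6.79 + 4.595) = 45.5 × 4.595/11.39 = 18.4 V.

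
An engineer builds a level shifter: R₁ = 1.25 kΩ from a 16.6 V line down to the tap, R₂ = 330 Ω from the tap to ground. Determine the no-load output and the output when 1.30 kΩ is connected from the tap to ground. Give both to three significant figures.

Unloaded: 3.47 V; loaded: 2.89 V

Open-circuit: V = 16.6 × 330/(1250 + 330) = 3.47 V.
With the load, R₂ becomes R₂‖R_L = 263.2 Ω, so V = 16.6 × 263.2/1513 = 2.89 V.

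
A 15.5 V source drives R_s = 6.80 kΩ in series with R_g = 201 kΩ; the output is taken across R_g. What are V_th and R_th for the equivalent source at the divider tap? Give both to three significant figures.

V_th = 15.0 V, R_th = 6.58 kΩ

V_th is the open-circuit tap voltage: 15.5 × 201/(6.80 + 201) = 15.0 V.
With the supply zeroed, R_s and R_g appear in parallel from the tap: R_th = R_s‖R_g = (6.80 × 201)/207.8 = 6.58 kΩ.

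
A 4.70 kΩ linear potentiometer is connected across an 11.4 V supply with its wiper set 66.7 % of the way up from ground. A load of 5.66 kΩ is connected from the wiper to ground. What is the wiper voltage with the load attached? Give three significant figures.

V ≈ 6.42 V

The wiper splits the pot into (1−α)R = 1.565 kΩ above and αR = 3.135 kΩ below.
Lower section ‖ load = 2.017 kΩ.
V_wiper = 11.4 × 2.017/(1.565 + 2.017) = 6.42 V.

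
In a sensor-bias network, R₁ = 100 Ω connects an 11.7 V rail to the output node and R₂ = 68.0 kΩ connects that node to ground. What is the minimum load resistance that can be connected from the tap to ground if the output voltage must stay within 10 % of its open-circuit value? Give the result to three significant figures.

R_L(min) ≈ 899 Ω

Output resistance R_th = R₁‖R₂ = (100 × 68000)/68100 = 99.85 Ω.
The fractional drop is R_th/(R_th + R_L); requiring this ≤ 0.100 gives R_L ≥ R_th(1/0.100 − 1) = 99.85 × 9.000 = 899 Ω.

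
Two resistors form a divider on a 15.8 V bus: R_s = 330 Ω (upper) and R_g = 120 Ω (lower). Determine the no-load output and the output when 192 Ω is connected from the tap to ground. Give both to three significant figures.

Unloaded: 4.21 V; loaded: 2.89 V

Open-circuit: V = 15.8 × 120/(330 + 120) = 4.21 V.
With the load, R_g becomes R_g‖R_L = 73.85 Ω, so V = 15.8 × 73.85/403.8 = 2.89 V.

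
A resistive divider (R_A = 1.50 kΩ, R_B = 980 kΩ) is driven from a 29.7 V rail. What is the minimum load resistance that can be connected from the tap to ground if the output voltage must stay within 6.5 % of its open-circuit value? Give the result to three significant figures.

R_L(min) ≈ 21.5 kΩ

Output resistance R_th = R_A‖R_B = (1.50 × 980)/981.5 = 1.498 kΩ.
The fractional drop is R_th/(R_th + R_L); requiring this ≤ 0.0650 gives R_L ≥ R_th(1/0.0650 − 1) = 1.498 × 14.38 = 21.5 kΩ.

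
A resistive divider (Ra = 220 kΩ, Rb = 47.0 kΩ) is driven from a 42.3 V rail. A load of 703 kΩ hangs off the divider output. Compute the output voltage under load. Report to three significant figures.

V_out ≈ 7.06 V

The load sits in parallel with Rb: Rb‖R_L = (47.0 × 703) / (47.0 + 703) = 44.05 kΩ.
V_out = 42.3 × 44.05 / (220 + 44.05) = 42.3 × 44.05/264.1 = 7.06 V.
(Unloaded it would have been 7.45 V.)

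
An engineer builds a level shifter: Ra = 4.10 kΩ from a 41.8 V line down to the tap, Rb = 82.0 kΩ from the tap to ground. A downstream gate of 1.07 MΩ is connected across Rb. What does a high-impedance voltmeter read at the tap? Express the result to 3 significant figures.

V_out ≈ 39.7 V

The load sits in parallel with Rb: Rb‖R_L = (82.0 × 1070) / (82.0 + 1070) = 76.16 kΩ.
V_out = 41.8 × 76.16 / (4.10 + 76.16) = 41.8 × 76.16/80.26 = 39.7 V.
(Unloaded it would have been 39.8 V.)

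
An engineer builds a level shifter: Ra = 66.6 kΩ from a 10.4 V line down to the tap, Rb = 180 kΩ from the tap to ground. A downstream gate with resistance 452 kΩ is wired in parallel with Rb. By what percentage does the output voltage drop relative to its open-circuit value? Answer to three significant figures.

Unloaded V = 10.4 × 180/246.6 = 7.5912 V.
Loaded: Rb‖R_L = 128.7 kΩ, giving V = 10.4 × 128.7/195.3 = 6.8541 V.
Drop = (7.5912 − 6.8541) / 7.5912 = 9.71 %.

9.71 %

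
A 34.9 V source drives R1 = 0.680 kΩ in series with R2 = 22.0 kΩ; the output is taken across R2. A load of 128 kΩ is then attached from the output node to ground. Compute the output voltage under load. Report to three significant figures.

V_out ≈ 33.7 V

The load sits in parallel with R2: R2‖R_L = (22000 × 128000) / (22000 + 128000) = 18770 Ω.
V_out = 34.9 × 18770 / (680 + 18770) = 34.9 × 18770/19450 = 33.7 V.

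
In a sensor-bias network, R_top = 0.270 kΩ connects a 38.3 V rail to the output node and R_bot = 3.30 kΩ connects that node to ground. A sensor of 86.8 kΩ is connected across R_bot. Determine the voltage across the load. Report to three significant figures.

V_out ≈ 35.3 V

The load sits in parallel with R_bot: R_bot‖R_L = (3300 × 86800) / (3300 + 86800) = 3179 Ω.
V_out = 38.3 × 3179 / (270 + 3179) = 38.3 × 3179/3449 = 35.3 V.
(Unloaded it would have been 35.4 V.)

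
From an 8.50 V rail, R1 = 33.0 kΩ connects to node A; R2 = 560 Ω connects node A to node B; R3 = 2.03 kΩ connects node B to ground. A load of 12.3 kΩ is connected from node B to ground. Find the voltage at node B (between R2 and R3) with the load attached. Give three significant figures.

At node B, R3 is in parallel with the load: R3‖R_L = 1742 Ω.
Below node A the resistance is R2 + (R3‖R_L) = 2302 Ω, so V_A = 8.50 × 2302/35300 = 0.5544 V.
Then V_B = V_A × (R3‖R_L)/(R2 + R3‖R_L) = 0.5544 × 1742/2302 = 0.420 V.

V ≈ 0.420 V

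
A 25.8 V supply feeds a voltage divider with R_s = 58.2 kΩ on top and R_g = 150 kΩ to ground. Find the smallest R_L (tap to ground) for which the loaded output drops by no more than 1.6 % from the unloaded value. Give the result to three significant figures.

R_L(min) ≈ 2.58 MΩ

Output resistance R_th = R_s‖R_g = (58.2 × 150)/208.2 = 41.93 kΩ.
The fractional drop is R_th/(R_th + R_L); requiring this ≤ 0.0160 gives R_L ≥ R_th(1/0.0160 − 1) = 41.93 × 61.50 = 2.58 MΩ.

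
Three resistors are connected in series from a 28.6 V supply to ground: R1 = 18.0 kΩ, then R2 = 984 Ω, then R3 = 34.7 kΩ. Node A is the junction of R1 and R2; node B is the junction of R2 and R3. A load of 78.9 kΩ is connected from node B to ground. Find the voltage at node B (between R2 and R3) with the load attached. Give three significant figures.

At node B, R3 is in parallel with the load: R3‖R_L = 24100 Ω.
Below node A the resistance is R2 + (R3‖R_L) = 25080 Ω, so V_A = 28.6 × 25080/43080 = 16.65 V.
Then V_B = V_A × (R3‖R_L)/(R2 + R3‖R_L) = 16.65 × 24100/25080 = 16.0 V.

V ≈ 16.0 V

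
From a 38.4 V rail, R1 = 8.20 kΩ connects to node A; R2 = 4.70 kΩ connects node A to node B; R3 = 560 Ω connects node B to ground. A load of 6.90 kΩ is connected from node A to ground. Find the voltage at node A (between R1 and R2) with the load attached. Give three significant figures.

V ≈ 10.2 V

Below node A the series string R2+R3 = 5260 Ω sits in parallel with the 6900 Ω load: 2985 Ω.
V_A = 38.4 × 2985/(8200 + 2985) = 10.2 V.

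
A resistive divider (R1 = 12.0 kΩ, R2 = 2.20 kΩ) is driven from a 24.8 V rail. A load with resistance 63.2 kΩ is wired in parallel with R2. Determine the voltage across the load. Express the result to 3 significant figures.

The load sits in parallel with R2: R2‖R_L = (2.20 × 63.2) / (2.20 + 63.2) = 2.126 kΩ.
V_out = 24.8 × 2.126 / (12.0 + 2.126) = 24.8 × 2.126/14.13 = 3.73 V.

V_out ≈ 3.73 V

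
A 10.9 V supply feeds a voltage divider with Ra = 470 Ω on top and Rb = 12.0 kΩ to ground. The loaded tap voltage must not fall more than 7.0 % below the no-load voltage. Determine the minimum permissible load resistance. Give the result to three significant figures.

Output resistance R_th = Ra‖Rb = (470 × 12000)/12470 = 452.3 Ω.
The fractional drop is R_th/(R_th + R_L); requiring this ≤ 0.0700 gives R_L ≥ R_th(1/0.0700 − 1) = 452.3 × 13.29 = 6.01 kΩ.

R_L(min) ≈ 6.01 kΩ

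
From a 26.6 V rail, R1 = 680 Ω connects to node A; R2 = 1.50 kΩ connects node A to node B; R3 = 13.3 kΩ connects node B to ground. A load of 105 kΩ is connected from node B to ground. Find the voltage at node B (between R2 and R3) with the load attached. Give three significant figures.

At node B, R3 is in parallel with the load: R3‖R_L = 11800 Ω.
Below node A the resistance is R2 + (R3‖R_L) = 13300 Ω, so V_A = 26.6 × 13300/13980 = 25.31 V.
Then V_B = V_A × (R3‖R_L)/(R2 + R3‖R_L) = 25.31 × 11800/13300 = 22.5 V.

V ≈ 22.5 V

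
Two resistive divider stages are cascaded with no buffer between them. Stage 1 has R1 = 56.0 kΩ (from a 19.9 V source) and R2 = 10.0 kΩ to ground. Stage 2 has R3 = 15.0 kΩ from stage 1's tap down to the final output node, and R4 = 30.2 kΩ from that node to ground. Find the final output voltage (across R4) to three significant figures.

V_out ≈ 1.70 V

Stage 2 presents R3+R4 = 45.20 kΩ as a load on stage 1's tap.
Stage 1's lower leg becomes R2‖(R3+R4) = 8.188 kΩ, so V_mid = 19.9 × 8.188/64.19 = 2.539 V.
Stage 2 is itself unloaded: V_out = V_mid × R4/(R3+R4) = 2.539 × 30.2/45.20 = 1.70 V.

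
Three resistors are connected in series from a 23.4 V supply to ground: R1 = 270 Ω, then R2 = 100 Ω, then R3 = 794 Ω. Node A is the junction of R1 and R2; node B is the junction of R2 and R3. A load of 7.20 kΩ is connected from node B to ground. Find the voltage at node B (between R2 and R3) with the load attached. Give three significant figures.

At node B, R3 is in parallel with the load: R3‖R_L = 715.1 Ω.
Below node A the resistance is R2 + (R3‖R_L) = 815.1 Ω, so V_A = 23.4 × 815.1/1085 = 17.58 V.
Then V_B = V_A × (R3‖R_L)/(R2 + R3‖R_L) = 17.58 × 715.1/815.1 = 15.4 V.

V ≈ 15.4 V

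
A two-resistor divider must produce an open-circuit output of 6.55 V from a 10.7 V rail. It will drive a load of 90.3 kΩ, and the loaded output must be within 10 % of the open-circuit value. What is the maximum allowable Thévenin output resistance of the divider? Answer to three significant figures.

Loading drop = R_th/(R_th + R_L) ≤ 0.100, so R_th ≤ R_L · ε/(1−ε) = 90.3 kΩ × 0.100/0.9000 = 10.0 kΩ.

R_th ≤ 10.0 kΩ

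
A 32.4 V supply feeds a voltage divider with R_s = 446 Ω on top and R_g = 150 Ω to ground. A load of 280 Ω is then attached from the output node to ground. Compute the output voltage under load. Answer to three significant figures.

The load sits in parallel with R_g: R_g‖R_L = (150 × 280) / (150 + 280) = 97.67 Ω.
V_out = 32.4 × 97.67 / (446 + 97.67) = 32.4 × 97.67/543.7 = 5.82 V.

V_out ≈ 5.82 V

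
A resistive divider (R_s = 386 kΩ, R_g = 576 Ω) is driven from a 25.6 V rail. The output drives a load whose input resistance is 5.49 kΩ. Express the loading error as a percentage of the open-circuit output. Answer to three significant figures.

Unloaded V = 25.6 × 576/386600 = 0.038144 V.
Loaded: R_g‖R_L = 521.3 Ω, giving V = 25.6 × 521.3/386500 = 0.034527 V.
Drop = (0.038144 − 0.034527) / 0.038144 = 9.48 %.

9.48 %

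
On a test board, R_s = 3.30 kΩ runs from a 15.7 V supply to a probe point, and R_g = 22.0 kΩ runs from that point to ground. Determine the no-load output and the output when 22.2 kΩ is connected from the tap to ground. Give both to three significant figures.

Open-circuit: V = 15.7 × 22.0/(3.30 + 22.0) = 13.7 V.
With the load, R_g becomes R_g‖R_L = 11.05 kΩ, so V = 15.7 × 11.05/14.35 = 12.1 V.

Unloaded: 13.7 V; loaded: 12.1 V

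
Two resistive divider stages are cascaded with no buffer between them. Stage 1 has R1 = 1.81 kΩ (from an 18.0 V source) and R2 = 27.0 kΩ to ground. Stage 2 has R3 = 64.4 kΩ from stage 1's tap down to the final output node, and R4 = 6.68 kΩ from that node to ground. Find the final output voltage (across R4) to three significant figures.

Stage 2 presents R3+R4 = 71.08 kΩ as a load on stage 1's tap.
Stage 1's lower leg becomes R2‖(R3+R4) = 19.57 kΩ, so V_mid = 18.0 × 19.57/21.38 = 16.48 V.
Stage 2 is itself unloaded: V_out = V_mid × R4/(R3+R4) = 16.48 × 6.68/71.08 = 1.55 V.

V_out ≈ 1.55 V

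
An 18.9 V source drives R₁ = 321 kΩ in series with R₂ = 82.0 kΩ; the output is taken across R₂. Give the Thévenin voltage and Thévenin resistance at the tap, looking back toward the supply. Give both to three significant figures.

V_th = 3.85 V, R_th = 65.3 kΩ

V_th is the open-circuit tap voltage: 18.9 × 82.0/(321 + 82.0) = 3.85 V.
With the supply zeroed, R₁ and R₂ appear in parallel from the tap: R_th = R₁‖R₂ = (321 × 82.0)/403.0 = 65.3 kΩ.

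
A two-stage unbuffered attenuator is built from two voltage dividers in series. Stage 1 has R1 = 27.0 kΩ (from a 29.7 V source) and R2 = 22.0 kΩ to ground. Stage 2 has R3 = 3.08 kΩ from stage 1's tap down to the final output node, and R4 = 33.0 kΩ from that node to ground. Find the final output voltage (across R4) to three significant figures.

Stage 2 presents R3+R4 = 36.08 kΩ as a load on stage 1's tap.
Stage 1's lower leg becomes R2‖(R3+R4) = 13.67 kΩ, so V_mid = 29.7 × 13.67/40.67 = 9.981 V.
Stage 2 is itself unloaded: V_out = V_mid × R4/(R3+R4) = 9.981 × 33.0/36.08 = 9.13 V.

V_out ≈ 9.13 V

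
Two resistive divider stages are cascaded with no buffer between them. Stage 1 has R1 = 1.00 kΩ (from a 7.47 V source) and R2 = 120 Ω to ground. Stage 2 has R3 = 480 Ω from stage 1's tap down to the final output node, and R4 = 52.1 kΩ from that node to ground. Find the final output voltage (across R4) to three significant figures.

V_out ≈ 0.791 V

Stage 2 presents R3+R4 = 52580 Ω as a load on stage 1's tap.
Stage 1's lower leg becomes R2‖(R3+R4) = 119.7 Ω, so V_mid = 7.47 × 119.7/1120 = 0.7987 V.
Stage 2 is itself unloaded: V_out = V_mid × R4/(R3+R4) = 0.7987 × 52100/52580 = 0.791 V.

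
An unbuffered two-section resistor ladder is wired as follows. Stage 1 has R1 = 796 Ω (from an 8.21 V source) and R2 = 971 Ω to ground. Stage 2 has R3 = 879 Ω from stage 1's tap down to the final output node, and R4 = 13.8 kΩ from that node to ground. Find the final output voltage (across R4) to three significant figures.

V_out ≈ 4.12 V

Stage 2 presents R3+R4 = 14680 Ω as a load on stage 1's tap.
Stage 1's lower leg becomes R2‖(R3+R4) = 910.8 Ω, so V_mid = 8.21 × 910.8/1707 = 4.381 V.
Stage 2 is itself unloaded: V_out = V_mid × R4/(R3+R4) = 4.381 × 13800/14680 = 4.12 V.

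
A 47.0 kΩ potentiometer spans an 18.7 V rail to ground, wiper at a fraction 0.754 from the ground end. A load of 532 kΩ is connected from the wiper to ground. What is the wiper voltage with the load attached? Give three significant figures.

V ≈ 13.9 V

The wiper splits the pot into (1−α)R = 11.56 kΩ above and αR = 35.44 kΩ below.
Lower section ‖ load = 33.22 kΩ.
V_wiper = 18.7 × 33.22/(11.56 + 33.22) = 13.9 V.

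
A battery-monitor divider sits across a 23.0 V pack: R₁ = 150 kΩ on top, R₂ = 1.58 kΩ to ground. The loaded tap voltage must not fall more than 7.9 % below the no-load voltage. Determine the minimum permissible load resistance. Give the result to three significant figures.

R_L(min) ≈ 18.2 kΩ

Output resistance R_th = R₁‖R₂ = (150 × 1.58)/151.6 = 1.564 kΩ.
The fractional drop is R_th/(R_th + R_L); requiring this ≤ 0.0790 gives R_L ≥ R_th(1/0.0790 − 1) = 1.564 × 11.66 = 18.2 kΩ.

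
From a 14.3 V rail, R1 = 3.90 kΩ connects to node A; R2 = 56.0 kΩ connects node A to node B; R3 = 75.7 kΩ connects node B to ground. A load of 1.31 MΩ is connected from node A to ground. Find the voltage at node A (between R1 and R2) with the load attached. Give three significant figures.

V ≈ 13.8 V

Below node A the series string R2+R3 = 131.7 kΩ sits in parallel with the 1310 kΩ load: 119.7 kΩ.
V_A = 14.3 × 119.7/(3.90 + 119.7) = 13.8 V.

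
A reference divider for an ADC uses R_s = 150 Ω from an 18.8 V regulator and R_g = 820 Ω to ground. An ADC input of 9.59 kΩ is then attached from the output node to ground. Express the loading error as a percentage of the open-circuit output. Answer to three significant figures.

1.30 %

The divider's output (Thévenin) resistance is R_s‖R_g = 126.8 Ω.
Fractional drop under load = R_th/(R_th + R_L) = 126.8 / (126.8 + 9590) = 0.01305.
So the output falls by 1.30 %.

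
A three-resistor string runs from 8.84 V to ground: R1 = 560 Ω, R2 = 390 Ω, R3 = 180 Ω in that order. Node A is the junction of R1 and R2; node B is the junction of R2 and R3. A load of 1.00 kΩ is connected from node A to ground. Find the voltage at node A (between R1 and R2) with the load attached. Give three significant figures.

V ≈ 3.48 V

Below node A the series string R2+R3 = 570.0 Ω sits in parallel with the 1000 Ω load: 363.1 Ω.
V_A = 8.84 × 363.1/(560 + 363.1) = 3.48 V.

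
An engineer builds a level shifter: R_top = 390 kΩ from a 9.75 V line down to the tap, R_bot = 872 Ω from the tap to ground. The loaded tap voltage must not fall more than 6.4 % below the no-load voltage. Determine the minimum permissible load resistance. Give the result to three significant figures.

Output resistance R_th = R_top‖R_bot = (390000 × 872)/390900 = 870.1 Ω.
The fractional drop is R_th/(R_th + R_L); requiring this ≤ 0.0640 gives R_L ≥ R_th(1/0.0640 − 1) = 870.1 × 14.62 = 12.7 kΩ.

R_L(min) ≈ 12.7 kΩ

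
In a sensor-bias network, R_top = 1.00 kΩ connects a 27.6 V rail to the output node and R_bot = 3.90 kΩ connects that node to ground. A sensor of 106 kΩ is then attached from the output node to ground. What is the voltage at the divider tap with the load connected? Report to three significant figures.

V_out ≈ 21.8 V

The load sits in parallel with R_bot: R_bot‖R_L = (3.90 × 106) / (3.90 + 106) = 3.762 kΩ.
V_out = 27.6 × 3.762 / (1.00 + 3.762) = 27.6 × 3.762/4.762 = 21.8 V.
(Unloaded it would have been 22.0 V.)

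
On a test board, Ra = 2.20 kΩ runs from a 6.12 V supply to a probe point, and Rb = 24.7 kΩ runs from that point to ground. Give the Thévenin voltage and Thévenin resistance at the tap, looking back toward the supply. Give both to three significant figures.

V_th = 5.62 V, R_th = 2.02 kΩ

V_th is the open-circuit tap voltage: 6.12 × 24.7/(2.20 + 24.7) = 5.62 V.
With the supply zeroed, Ra and Rb appear in parallel from the tap: R_th = Ra‖Rb = (2.20 × 24.7)/26.90 = 2.02 kΩ.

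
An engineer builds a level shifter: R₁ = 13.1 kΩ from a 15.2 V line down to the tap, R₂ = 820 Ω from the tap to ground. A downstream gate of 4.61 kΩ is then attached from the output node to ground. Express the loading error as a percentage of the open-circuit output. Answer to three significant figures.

14.3 %

The divider's output (Thévenin) resistance is R₁‖R₂ = 771.7 Ω.
Fractional drop under load = R_th/(R_th + R_L) = 771.7 / (771.7 + 4610) = 0.1434.
So the output falls by 14.3 %.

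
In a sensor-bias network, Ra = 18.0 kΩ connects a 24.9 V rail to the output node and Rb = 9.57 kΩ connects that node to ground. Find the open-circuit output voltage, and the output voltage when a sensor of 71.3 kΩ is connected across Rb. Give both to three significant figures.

Open-circuit: V = 24.9 × 9.57/(18.0 + 9.57) = 8.64 V.
With the load, Rb becomes Rb‖R_L = 8.438 kΩ, so V = 24.9 × 8.438/26.44 = 7.95 V.

Unloaded: 8.64 V; loaded: 7.95 V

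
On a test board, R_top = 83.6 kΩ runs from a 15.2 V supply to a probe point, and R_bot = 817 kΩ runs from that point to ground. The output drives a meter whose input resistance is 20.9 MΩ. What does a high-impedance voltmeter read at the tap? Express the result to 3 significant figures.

The load sits in parallel with R_bot: R_bot‖R_L = (817 × 20900) / (817 + 20900) = 786.3 kΩ.
V_out = 15.2 × 786.3 / (83.6 + 786.3) = 15.2 × 786.3/869.9 = 13.7 V.

V_out ≈ 13.7 V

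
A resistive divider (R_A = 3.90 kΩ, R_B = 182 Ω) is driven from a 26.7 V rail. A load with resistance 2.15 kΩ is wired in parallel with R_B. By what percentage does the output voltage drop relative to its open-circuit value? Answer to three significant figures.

The divider's output (Thévenin) resistance is R_A‖R_B = 173.9 Ω.
Fractional drop under load = R_th/(R_th + R_L) = 173.9 / (173.9 + 2150) = 0.07483.
So the output falls by 7.48 %.

7.48 %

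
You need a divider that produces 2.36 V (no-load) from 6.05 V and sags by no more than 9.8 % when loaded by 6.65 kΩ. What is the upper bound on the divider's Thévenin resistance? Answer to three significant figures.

Loading drop = R_th/(R_th + R_L) ≤ 0.0980, so R_th ≤ R_L · ε/(1−ε) = 6.65 kΩ × 0.0980/0.9020 = 723 Ω.
(Any R1, R2 with R2/(R1+R2) = 0.390 and R1‖R2 ≤ 723 Ω will meet the spec.)

R_th ≤ 723 Ω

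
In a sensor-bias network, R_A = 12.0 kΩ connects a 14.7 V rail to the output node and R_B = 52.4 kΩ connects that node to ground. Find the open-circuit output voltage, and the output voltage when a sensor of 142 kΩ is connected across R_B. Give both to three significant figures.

Unloaded: 12.0 V; loaded: 11.2 V

Open-circuit: V = 14.7 × 52.4/(12.0 + 52.4) = 12.0 V.
With the load, R_B becomes R_B‖R_L = 38.28 kΩ, so V = 14.7 × 38.28/50.28 = 11.2 V.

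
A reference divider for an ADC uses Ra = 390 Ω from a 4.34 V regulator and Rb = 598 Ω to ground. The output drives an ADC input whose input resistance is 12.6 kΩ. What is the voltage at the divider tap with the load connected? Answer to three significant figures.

V_out ≈ 2.58 V

The load sits in parallel with Rb: Rb‖R_L = (598 × 12600) / (598 + 12600) = 570.9 Ω.
V_out = 4.34 × 570.9 / (390 + 570.9) = 4.34 × 570.9/960.9 = 2.58 V.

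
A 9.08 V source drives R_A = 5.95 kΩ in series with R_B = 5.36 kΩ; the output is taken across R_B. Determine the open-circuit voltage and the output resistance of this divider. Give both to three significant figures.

V_th is the open-circuit tap voltage: 9.08 × 5.36/(5.95 + 5.36) = 4.30 V.
With the supply zeroed, R_A and R_B appear in parallel from the tap: R_th = R_A‖R_B = (5.95 × 5.36)/11.31 = 2.82 kΩ.

V_th = 4.30 V, R_th = 2.82 kΩ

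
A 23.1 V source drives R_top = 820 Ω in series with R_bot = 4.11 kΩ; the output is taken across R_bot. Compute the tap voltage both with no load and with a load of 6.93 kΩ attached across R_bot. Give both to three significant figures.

Unloaded: 19.3 V; loaded: 17.5 V

Open-circuit: V = 23.1 × 4110/(820 + 4110) = 19.3 V.
With the load, R_bot becomes R_bot‖R_L = 2580 Ω, so V = 23.1 × 2580/3400 = 17.5 V.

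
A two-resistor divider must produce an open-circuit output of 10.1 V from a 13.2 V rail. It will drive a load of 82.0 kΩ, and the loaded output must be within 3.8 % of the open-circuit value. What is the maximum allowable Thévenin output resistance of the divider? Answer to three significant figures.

Loading drop = R_th/(R_th + R_L) ≤ 0.0380, so R_th ≤ R_L · ε/(1−ε) = 82.0 kΩ × 0.0380/0.9620 = 3.24 kΩ.

R_th ≤ 3.24 kΩ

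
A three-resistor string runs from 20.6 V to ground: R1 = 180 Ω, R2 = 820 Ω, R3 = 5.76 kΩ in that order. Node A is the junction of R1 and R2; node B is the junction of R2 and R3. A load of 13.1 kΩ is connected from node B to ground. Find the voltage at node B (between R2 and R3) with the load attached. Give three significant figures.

At node B, R3 is in parallel with the load: R3‖R_L = 4001 Ω.
Below node A the resistance is R2 + (R3‖R_L) = 4821 Ω, so V_A = 20.6 × 4821/5001 = 19.86 V.
Then V_B = V_A × (R3‖R_L)/(R2 + R3‖R_L) = 19.86 × 4001/4821 = 16.5 V.

V ≈ 16.5 V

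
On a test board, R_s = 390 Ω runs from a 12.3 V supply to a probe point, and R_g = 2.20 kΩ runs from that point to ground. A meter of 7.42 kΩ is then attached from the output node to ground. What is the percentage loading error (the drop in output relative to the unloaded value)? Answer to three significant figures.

4.27 %

The divider's output (Thévenin) resistance is R_s‖R_g = 331.3 Ω.
Fractional drop under load = R_th/(R_th + R_L) = 331.3 / (331.3 + 7420) = 0.04274.
So the output falls by 4.27 %.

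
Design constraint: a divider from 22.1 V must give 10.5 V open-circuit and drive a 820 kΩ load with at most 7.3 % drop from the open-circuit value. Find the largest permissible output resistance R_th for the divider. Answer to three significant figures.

Loading drop = R_th/(R_th + R_L) ≤ 0.0730, so R_th ≤ R_L · ε/(1−ε) = 820 kΩ × 0.0730/0.9270 = 64.6 kΩ.

R_th ≤ 64.6 kΩ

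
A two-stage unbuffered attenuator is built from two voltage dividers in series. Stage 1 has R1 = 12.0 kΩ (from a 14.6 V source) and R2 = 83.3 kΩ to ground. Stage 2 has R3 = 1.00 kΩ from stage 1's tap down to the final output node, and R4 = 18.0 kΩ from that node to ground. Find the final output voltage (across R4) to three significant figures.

Stage 2 presents R3+R4 = 19.00 kΩ as a load on stage 1's tap.
Stage 1's lower leg becomes R2‖(R3+R4) = 15.47 kΩ, so V_mid = 14.6 × 15.47/27.47 = 8.222 V.
Stage 2 is itself unloaded: V_out = V_mid × R4/(R3+R4) = 8.222 × 18.0/19.00 = 7.79 V.

V_out ≈ 7.79 V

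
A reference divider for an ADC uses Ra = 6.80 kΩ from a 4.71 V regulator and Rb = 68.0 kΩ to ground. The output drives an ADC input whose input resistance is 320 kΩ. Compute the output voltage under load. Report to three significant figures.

The load sits in parallel with Rb: Rb‖R_L = (68.0 × 320) / (68.0 + 320) = 56.08 kΩ.
V_out = 4.71 × 56.08 / (6.80 + 56.08) = 4.71 × 56.08/62.88 = 4.20 V.
(Unloaded it would have been 4.28 V.)

V_out ≈ 4.20 V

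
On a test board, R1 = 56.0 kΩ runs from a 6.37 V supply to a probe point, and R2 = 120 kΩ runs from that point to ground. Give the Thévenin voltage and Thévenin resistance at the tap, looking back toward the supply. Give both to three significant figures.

V_th is the open-circuit tap voltage: 6.37 × 120/(56.0 + 120) = 4.34 V.
With the supply zeroed, R1 and R2 appear in parallel from the tap: R_th = R1‖R2 = (56.0 × 120)/176.0 = 38.2 kΩ.

V_th = 4.34 V, R_th = 38.2 kΩ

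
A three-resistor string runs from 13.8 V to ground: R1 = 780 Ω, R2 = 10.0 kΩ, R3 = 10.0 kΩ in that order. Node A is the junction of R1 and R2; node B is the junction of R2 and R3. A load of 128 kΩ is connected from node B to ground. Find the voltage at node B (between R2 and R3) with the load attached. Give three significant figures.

At node B, R3 is in parallel with the load: R3‖R_L = 9275 Ω.
Below node A the resistance is R2 + (R3‖R_L) = 19280 Ω, so V_A = 13.8 × 19280/20060 = 13.26 V.
Then V_B = V_A × (R3‖R_L)/(R2 + R3‖R_L) = 13.26 × 9275/19280 = 6.38 V.

V ≈ 6.38 V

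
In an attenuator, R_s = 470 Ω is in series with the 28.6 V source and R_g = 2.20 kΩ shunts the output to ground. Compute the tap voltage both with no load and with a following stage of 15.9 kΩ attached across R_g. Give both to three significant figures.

Unloaded: 23.6 V; loaded: 23.0 V

Open-circuit: V = 28.6 × 2200/(470 + 2200) = 23.6 V.
With the load, R_g becomes R_g‖R_L = 1933 Ω, so V = 28.6 × 1933/2403 = 23.0 V.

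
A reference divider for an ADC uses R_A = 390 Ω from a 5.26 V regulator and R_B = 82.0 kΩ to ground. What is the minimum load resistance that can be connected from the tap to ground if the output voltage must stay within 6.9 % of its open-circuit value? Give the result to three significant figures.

Output resistance R_th = R_A‖R_B = (390 × 82000)/82390 = 388.2 Ω.
The fractional drop is R_th/(R_th + R_L); requiring this ≤ 0.0690 gives R_L ≥ R_th(1/0.0690 − 1) = 388.2 × 13.49 = 5.24 kΩ.

R_L(min) ≈ 5.24 kΩ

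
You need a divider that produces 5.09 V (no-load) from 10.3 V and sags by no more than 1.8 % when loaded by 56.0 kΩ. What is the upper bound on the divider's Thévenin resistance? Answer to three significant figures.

Loading drop = R_th/(R_th + R_L) ≤ 0.0180, so R_th ≤ R_L · ε/(1−ε) = 56.0 kΩ × 0.0180/0.9820 = 1.03 kΩ.

R_th ≤ 1.03 kΩ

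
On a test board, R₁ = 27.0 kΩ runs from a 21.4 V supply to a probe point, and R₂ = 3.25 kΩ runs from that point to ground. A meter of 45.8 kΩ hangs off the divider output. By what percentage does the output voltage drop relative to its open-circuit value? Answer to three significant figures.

The divider's output (Thévenin) resistance is R₁‖R₂ = 2.901 kΩ.
Fractional drop under load = R_th/(R_th + R_L) = 2.901 / (2.901 + 45.8) = 0.05956.
So the output falls by 5.96 %.

5.96 %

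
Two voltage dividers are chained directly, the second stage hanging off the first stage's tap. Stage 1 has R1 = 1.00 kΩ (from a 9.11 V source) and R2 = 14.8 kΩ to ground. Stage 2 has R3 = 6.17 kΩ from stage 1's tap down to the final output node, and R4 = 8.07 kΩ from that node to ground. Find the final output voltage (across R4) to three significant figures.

Stage 2 presents R3+R4 = 14.24 kΩ as a load on stage 1's tap.
Stage 1's lower leg becomes R2‖(R3+R4) = 7.257 kΩ, so V_mid = 9.11 × 7.257/8.257 = 8.007 V.
Stage 2 is itself unloaded: V_out = V_mid × R4/(R3+R4) = 8.007 × 8.07/14.24 = 4.54 V.

V_out ≈ 4.54 V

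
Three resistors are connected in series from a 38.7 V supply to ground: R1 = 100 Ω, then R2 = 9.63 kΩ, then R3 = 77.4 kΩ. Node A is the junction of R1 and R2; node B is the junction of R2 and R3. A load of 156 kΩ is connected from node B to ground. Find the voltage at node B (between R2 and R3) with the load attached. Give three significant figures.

V ≈ 32.6 V

At node B, R3 is in parallel with the load: R3‖R_L = 51730 Ω.
Below node A the resistance is R2 + (R3‖R_L) = 61360 Ω, so V_A = 38.7 × 61360/61460 = 38.64 V.
Then V_B = V_A × (R3‖R_L)/(R2 + R3‖R_L) = 38.64 × 51730/61360 = 32.6 V.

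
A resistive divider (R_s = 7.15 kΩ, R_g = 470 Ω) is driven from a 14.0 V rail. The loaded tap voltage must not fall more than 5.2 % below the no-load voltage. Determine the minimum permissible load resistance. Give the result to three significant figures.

Output resistance R_th = R_s‖R_g = (7150 × 470)/7620 = 441.0 Ω.
The fractional drop is R_th/(R_th + R_L); requiring this ≤ 0.0520 gives R_L ≥ R_th(1/0.0520 − 1) = 441.0 × 18.23 = 8.04 kΩ.

R_L(min) ≈ 8.04 kΩ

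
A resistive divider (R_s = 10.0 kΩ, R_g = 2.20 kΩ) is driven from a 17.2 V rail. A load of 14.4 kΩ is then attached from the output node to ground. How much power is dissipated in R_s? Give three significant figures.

P ≈ 20.9 mW

Total resistance from the source is R_s + (R_g‖R_L) = 11.91 kΩ, so I = 17.2/11.91 kΩ = 1.444 mA.
P = I²·R_s = (1.444 mA)² × 10.0 kΩ = 20.9 mW.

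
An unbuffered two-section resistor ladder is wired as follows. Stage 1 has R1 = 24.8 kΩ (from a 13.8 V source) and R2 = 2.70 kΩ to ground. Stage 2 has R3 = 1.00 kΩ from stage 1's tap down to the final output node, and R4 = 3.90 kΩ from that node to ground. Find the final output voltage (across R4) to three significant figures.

V_out ≈ 0.720 V

Stage 2 presents R3+R4 = 4.900 kΩ as a load on stage 1's tap.
Stage 1's lower leg becomes R2‖(R3+R4) = 1.741 kΩ, so V_mid = 13.8 × 1.741/26.54 = 0.9051 V.
Stage 2 is itself unloaded: V_out = V_mid × R4/(R3+R4) = 0.9051 × 3.90/4.900 = 0.720 V.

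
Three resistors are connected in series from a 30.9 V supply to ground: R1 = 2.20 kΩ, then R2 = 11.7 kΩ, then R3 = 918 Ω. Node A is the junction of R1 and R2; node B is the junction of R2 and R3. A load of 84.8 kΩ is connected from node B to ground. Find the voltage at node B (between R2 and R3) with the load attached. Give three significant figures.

At node B, R3 is in parallel with the load: R3‖R_L = 908.2 Ω.
Below node A the resistance is R2 + (R3‖R_L) = 12610 Ω, so V_A = 30.9 × 12610/14810 = 26.31 V.
Then V_B = V_A × (R3‖R_L)/(R2 + R3‖R_L) = 26.31 × 908.2/12610 = 1.90 V.

V ≈ 1.90 V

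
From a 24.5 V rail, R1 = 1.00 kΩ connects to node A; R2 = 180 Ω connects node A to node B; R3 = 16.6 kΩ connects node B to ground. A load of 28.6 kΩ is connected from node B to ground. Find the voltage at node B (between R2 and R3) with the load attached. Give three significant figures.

At node B, R3 is in parallel with the load: R3‖R_L = 10500 Ω.
Below node A the resistance is R2 + (R3‖R_L) = 10680 Ω, so V_A = 24.5 × 10680/11680 = 22.40 V.
Then V_B = V_A × (R3‖R_L)/(R2 + R3‖R_L) = 22.40 × 10500/10680 = 22.0 V.

V ≈ 22.0 V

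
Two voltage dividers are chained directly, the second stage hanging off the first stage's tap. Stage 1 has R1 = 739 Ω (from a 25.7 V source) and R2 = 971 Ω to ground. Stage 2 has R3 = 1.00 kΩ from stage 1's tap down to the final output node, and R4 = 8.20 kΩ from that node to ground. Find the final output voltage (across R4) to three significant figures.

Stage 2 presents R3+R4 = 9200 Ω as a load on stage 1's tap.
Stage 1's lower leg becomes R2‖(R3+R4) = 878.3 Ω, so V_mid = 25.7 × 878.3/1617 = 13.96 V.
Stage 2 is itself unloaded: V_out = V_mid × R4/(R3+R4) = 13.96 × 8200/9200 = 12.4 V.

V_out ≈ 12.4 V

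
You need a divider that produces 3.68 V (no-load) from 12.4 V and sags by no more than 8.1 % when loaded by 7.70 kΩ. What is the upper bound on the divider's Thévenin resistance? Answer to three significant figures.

Loading drop = R_th/(R_th + R_L) ≤ 0.0810, so R_th ≤ R_L · ε/(1−ε) = 7.70 kΩ × 0.0810/0.9190 = 679 Ω.

R_th ≤ 679 Ω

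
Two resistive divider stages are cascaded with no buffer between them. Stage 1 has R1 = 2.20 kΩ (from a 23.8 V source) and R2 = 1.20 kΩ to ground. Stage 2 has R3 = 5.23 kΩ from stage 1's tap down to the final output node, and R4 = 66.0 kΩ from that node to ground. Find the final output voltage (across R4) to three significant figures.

Stage 2 presents R3+R4 = 71.23 kΩ as a load on stage 1's tap.
Stage 1's lower leg becomes R2‖(R3+R4) = 1.180 kΩ, so V_mid = 23.8 × 1.180/3.380 = 8.309 V.
Stage 2 is itself unloaded: V_out = V_mid × R4/(R3+R4) = 8.309 × 66.0/71.23 = 7.70 V.

V_out ≈ 7.70 V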